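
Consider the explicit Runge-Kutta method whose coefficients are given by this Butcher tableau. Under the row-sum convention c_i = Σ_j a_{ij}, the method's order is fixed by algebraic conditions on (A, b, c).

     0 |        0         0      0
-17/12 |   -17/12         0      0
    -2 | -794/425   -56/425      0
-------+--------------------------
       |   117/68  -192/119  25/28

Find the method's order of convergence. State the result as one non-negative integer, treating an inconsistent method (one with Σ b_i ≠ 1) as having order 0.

b = (117/68, -192/119, 25/28)
c = (0, -17/12, -2)
Ac = (0, 0, 14/75)
Σ b_i: 117/68·1 + (-192/119)·1 + 25/28·1 = 1 ✓
b·c: (-192/119)·(-17/12) + 25/28·(-2) = 1/2 ✓
b·c²: (-192/119)·289/144 + 25/28·4 = 1/3 ✓
b·Ac: 25/28·14/75 = 1/6 ✓; 3 stages ⇒ order 3.

3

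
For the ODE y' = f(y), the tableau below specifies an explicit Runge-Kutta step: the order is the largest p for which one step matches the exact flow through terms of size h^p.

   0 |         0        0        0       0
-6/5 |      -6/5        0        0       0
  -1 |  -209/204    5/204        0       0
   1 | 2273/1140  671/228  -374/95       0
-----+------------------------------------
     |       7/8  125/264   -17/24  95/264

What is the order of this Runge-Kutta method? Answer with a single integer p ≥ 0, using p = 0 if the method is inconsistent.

b = (7/8, 125/264, -17/24, 95/264)
c = (0, -6/5, -1, 1)
Ac = (0, 0, -1/34, 77/190)
Σ b_i: 7/8·1 + 125/264·1 + (-17/24)·1 + 95/264·1 = 1 ✓
b·c: 125/264·(-6/5) + (-17/24)·(-1) + 95/264·1 = 1/2 ✓
b·c²: 125/264·36/25 + (-17/24)·1 + 95/264·1 = 1/3 ✓
b·Ac: (-17/24)·(-1/34) + 95/264·77/190 = 1/6 ✓
b·c³: 125/264·(-216/125) + (-17/24)·(-1) + 95/264·1 = 1/4 ✓
b·(c∘Ac): (-17/24)·1/34 + 95/264·77/190 = 1/8 ✓
b·Ac²: (-17/24)·3/85 + 95/264·143/475 = 1/12 ✓
b·A²c: 95/264·11/95 = 1/24 ✓; 4 stages ⇒ order 4.

4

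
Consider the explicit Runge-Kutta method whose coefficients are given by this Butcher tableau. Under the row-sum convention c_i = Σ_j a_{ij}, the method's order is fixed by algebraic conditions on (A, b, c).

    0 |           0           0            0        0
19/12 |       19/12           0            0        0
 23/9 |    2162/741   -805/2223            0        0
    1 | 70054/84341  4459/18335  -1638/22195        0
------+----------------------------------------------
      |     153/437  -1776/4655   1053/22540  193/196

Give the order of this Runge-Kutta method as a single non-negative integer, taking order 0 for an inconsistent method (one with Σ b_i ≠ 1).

4

b = (153/437, -1776/4655, 1053/22540, 193/196)
c = (0, 19/12, 23/9, 1)
Ac = (0, 0, -805/1404, 455/2316)
Σ b_i: 153/437·1 + (-1776/4655)·1 + 1053/22540·1 + 193/196·1 = 1 ✓
b·c: (-1776/4655)·19/12 + 1053/22540·23/9 + 193/196·1 = 1/2 ✓
b·c²: (-1776/4655)·361/144 + 1053/22540·529/81 + 193/196·1 = 1/3 ✓
b·Ac: 1053/22540·(-805/1404) + 193/196·455/2316 = 1/6 ✓
b·c³: (-1776/4655)·6859/1728 + 1053/22540·12167/729 + 193/196·1 = 1/4 ✓
b·(c∘Ac): 1053/22540·(-18515/12636) + 193/196·455/2316 = 1/8 ✓
b·Ac²: 1053/22540·(-15295/16848) + 193/196·1183/9264 = 1/12 ✓
b·A²c: 193/196·49/1158 = 1/24 ✓; 4 stages ⇒ order 4.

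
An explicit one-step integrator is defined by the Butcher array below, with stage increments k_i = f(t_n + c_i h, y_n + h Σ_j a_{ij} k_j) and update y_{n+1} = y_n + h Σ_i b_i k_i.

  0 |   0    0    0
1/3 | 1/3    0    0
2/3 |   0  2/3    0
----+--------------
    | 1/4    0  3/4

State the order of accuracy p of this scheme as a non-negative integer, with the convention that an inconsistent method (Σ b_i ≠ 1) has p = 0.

b = (1/4, 0, 3/4)
c = (0, 1/3, 2/3)
Ac = (0, 0, 2/9)
Σ b_i: 1/4·1 + 3/4·1 = 1 ✓
b·c: 3/4·2/3 = 1/2 ✓
b·c²: 3/4·4/9 = 1/3 ✓
b·Ac: 3/4·2/9 = 1/6 ✓; 3 stages ⇒ order 3.

3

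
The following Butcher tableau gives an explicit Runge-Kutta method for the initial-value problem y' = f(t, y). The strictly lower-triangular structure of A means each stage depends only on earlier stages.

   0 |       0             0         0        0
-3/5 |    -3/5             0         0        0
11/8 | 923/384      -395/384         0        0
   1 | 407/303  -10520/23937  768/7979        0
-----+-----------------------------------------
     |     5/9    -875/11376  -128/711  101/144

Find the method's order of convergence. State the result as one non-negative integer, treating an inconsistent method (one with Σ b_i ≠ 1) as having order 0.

b = (5/9, -875/11376, -128/711, 101/144)
c = (0, -3/5, 11/8, 1)
Ac = (0, 0, 79/128, 40/101)
Σ b_i: 5/9·1 + (-875/11376)·1 + (-128/711)·1 + 101/144·1 = 1 ✓
b·c: (-875/11376)·(-3/5) + (-128/711)·11/8 + 101/144·1 = 1/2 ✓
b·c²: (-875/11376)·9/25 + (-128/711)·121/64 + 101/144·1 = 1/3 ✓
b·Ac: (-128/711)·79/128 + 101/144·40/101 = 1/6 ✓
b·c³: (-875/11376)·(-27/125) + (-128/711)·1331/512 + 101/144·1 = 1/4 ✓
b·(c∘Ac): (-128/711)·869/1024 + 101/144·40/101 = 1/8 ✓
b·Ac²: (-128/711)·(-237/640) + 101/144·12/505 = 1/12 ✓
b·A²c: 101/144·6/101 = 1/24 ✓; 4 stages ⇒ order 4.

4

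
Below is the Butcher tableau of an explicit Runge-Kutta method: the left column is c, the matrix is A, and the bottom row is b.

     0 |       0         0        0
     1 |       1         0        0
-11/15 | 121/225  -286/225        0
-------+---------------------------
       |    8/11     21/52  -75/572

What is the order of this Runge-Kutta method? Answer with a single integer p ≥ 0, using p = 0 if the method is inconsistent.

b = (8/11, 21/52, -75/572)
c = (0, 1, -11/15)
Ac = (0, 0, -286/225)
Σ b_i: 8/11·1 + 21/52·1 + (-75/572)·1 = 1 ✓
b·c: 21/52·1 + (-75/572)·(-11/15) = 1/2 ✓
b·c²: 21/52·1 + (-75/572)·121/225 = 1/3 ✓
b·Ac: (-75/572)·(-286/225) = 1/6 ✓; 3 stages ⇒ order 3.

3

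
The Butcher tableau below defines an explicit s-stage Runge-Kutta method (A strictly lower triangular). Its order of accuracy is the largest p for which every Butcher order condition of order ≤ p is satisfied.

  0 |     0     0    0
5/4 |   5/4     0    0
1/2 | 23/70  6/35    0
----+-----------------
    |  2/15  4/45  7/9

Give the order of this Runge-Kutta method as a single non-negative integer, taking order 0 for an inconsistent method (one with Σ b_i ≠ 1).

b = (2/15, 4/45, 7/9)
c = (0, 5/4, 1/2)
Ac = (0, 0, 3/14)
Σ b_i: 2/15·1 + 4/45·1 + 7/9·1 = 1 ✓
b·c: 4/45·5/4 + 7/9·1/2 = 1/2 ✓
b·c²: 4/45·25/16 + 7/9·1/4 = 1/3 ✓
b·Ac: 7/9·3/14 = 1/6 ✓; 3 stages ⇒ order 3.

3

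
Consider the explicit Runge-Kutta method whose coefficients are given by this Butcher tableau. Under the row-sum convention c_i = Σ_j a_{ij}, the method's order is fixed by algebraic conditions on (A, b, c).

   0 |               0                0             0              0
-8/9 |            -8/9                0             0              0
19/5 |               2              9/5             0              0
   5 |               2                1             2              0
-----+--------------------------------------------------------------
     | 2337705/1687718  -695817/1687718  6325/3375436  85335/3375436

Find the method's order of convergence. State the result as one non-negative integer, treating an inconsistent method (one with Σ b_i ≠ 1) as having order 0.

3

b = (2337705/1687718, -695817/1687718, 6325/3375436, 85335/3375436)
c = (0, -8/9, 19/5, 5)
Ac = (0, 0, -8/5, 302/45)
Σ b_i: 2337705/1687718·1 + (-695817/1687718)·1 + 6325/3375436·1 + 85335/3375436·1 = 1 ✓
b·c: (-695817/1687718)·(-8/9) + 6325/3375436·19/5 + 85335/3375436·5 = 1/2 ✓
b·c²: (-695817/1687718)·64/81 + 6325/3375436·361/25 + 85335/3375436·25 = 1/3 ✓
b·Ac: 6325/3375436·(-8/5) + 85335/3375436·302/45 = 1/6 ✓
b·c³: (-695817/1687718)·(-512/729) + 6325/3375436·6859/125 + 85335/3375436·125 = 809414737/227841930 ≠ 1/4 ⇒ order 3.
b·(c∘Ac): 6325/3375436·(-152/25) + 85335/3375436·302/9 = 4237511/5063154 ≠ 1/8
b·Ac²: 6325/3375436·64/45 + 85335/3375436·60082/2025 = 171510449/227841930 ≠ 1/12
b·A²c: 85335/3375436·(-16/5) = -68268/843859 ≠ 1/24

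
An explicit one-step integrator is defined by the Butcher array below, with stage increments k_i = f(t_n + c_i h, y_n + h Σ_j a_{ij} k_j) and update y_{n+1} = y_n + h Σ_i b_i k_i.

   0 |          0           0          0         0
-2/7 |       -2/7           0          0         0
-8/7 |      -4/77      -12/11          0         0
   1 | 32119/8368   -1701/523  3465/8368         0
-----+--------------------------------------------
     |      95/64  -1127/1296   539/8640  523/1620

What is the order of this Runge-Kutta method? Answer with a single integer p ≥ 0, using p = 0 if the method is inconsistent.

4

b = (95/64, -1127/1296, 539/8640, 523/1620)
c = (0, -2/7, -8/7, 1)
Ac = (0, 0, 24/77, 477/1046)
Σ b_i: 95/64·1 + (-1127/1296)·1 + 539/8640·1 + 523/1620·1 = 1 ✓
b·c: (-1127/1296)·(-2/7) + 539/8640·(-8/7) + 523/1620·1 = 1/2 ✓
b·c²: (-1127/1296)·4/49 + 539/8640·64/49 + 523/1620·1 = 1/3 ✓
b·Ac: 539/8640·24/77 + 523/1620·477/1046 = 1/6 ✓
b·c³: (-1127/1296)·(-8/343) + 539/8640·(-512/343) + 523/1620·1 = 1/4 ✓
b·(c∘Ac): 539/8640·(-192/539) + 523/1620·477/1046 = 1/8 ✓
b·Ac²: 539/8640·(-48/539) + 523/1620·144/523 = 1/12 ✓
b·A²c: 523/1620·135/1046 = 1/24 ✓; 4 stages ⇒ order 4.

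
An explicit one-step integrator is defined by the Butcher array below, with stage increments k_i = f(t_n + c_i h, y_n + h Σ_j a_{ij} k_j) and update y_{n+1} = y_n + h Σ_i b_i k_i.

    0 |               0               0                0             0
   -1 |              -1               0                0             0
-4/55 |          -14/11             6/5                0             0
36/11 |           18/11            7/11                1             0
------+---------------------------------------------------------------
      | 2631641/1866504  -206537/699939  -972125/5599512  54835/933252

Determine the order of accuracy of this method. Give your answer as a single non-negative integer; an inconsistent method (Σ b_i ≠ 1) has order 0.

3

b = (2631641/1866504, -206537/699939, -972125/5599512, 54835/933252)
c = (0, -1, -4/55, 36/11)
Ac = (0, 0, -6/5, -39/55)
Σ b_i: 2631641/1866504·1 + (-206537/699939)·1 + (-972125/5599512)·1 + 54835/933252·1 = 1 ✓
b·c: (-206537/699939)·(-1) + (-972125/5599512)·(-4/55) + 54835/933252·36/11 = 1/2 ✓
b·c²: (-206537/699939)·1 + (-972125/5599512)·16/3025 + 54835/933252·1296/121 = 1/3 ✓
b·Ac: (-972125/5599512)·(-6/5) + 54835/933252·(-39/55) = 1/6 ✓
b·c³: (-206537/699939)·(-1) + (-972125/5599512)·(-64/166375) + 54835/933252·46656/1331 = 66477251/28230873 ≠ 1/4 ⇒ order 3.
b·(c∘Ac): (-972125/5599512)·24/275 + 54835/933252·(-1404/605) = -388832/2566443 ≠ 1/8
b·Ac²: (-972125/5599512)·6/5 + 54835/933252·1941/3025 = -4379099/25664430 ≠ 1/12
b·A²c: 54835/933252·(-6/5) = -10967/155542 ≠ 1/24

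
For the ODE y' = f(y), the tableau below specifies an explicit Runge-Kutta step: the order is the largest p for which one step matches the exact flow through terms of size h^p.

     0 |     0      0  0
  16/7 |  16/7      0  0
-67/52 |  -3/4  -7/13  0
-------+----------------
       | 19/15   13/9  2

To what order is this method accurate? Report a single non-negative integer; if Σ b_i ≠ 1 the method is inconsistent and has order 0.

0

b = (19/15, 13/9, 2)
c = (0, 16/7, -67/52)
Ac = (0, 0, -16/13)
Σ b_i: 19/15·1 + 13/9·1 + 2·1 = 212/45 ≠ 1 ⇒ order 0.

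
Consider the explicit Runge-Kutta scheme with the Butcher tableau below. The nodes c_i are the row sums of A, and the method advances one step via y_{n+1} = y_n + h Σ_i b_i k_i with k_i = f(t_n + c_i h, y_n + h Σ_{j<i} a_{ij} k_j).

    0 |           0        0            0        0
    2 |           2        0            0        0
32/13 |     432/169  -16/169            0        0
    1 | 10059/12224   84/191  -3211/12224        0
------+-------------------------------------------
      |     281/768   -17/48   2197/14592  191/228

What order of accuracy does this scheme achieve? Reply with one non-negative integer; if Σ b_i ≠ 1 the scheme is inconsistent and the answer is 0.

4

b = (281/768, -17/48, 2197/14592, 191/228)
c = (0, 2, 32/13, 1)
Ac = (0, 0, -32/169, 89/382)
Σ b_i: 281/768·1 + (-17/48)·1 + 2197/14592·1 + 191/228·1 = 1 ✓
b·c: (-17/48)·2 + 2197/14592·32/13 + 191/228·1 = 1/2 ✓
b·c²: (-17/48)·4 + 2197/14592·1024/169 + 191/228·1 = 1/3 ✓
b·Ac: 2197/14592·(-32/169) + 191/228·89/382 = 1/6 ✓
b·c³: (-17/48)·8 + 2197/14592·32768/2197 + 191/228·1 = 1/4 ✓
b·(c∘Ac): 2197/14592·(-1024/2197) + 191/228·89/382 = 1/8 ✓
b·Ac²: 2197/14592·(-64/169) + 191/228·32/191 = 1/12 ✓
b·A²c: 191/228·19/382 = 1/24 ✓; 4 stages ⇒ order 4.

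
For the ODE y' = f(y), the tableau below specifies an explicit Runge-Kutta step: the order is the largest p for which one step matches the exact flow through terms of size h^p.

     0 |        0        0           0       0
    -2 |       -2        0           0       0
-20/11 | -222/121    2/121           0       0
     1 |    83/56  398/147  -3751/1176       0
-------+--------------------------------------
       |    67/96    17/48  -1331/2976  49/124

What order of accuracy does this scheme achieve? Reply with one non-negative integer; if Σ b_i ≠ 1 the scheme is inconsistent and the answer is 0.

b = (67/96, 17/48, -1331/2976, 49/124)
c = (0, -2, -20/11, 1)
Ac = (0, 0, -4/121, 113/294)
Σ b_i: 67/96·1 + 17/48·1 + (-1331/2976)·1 + 49/124·1 = 1 ✓
b·c: 17/48·(-2) + (-1331/2976)·(-20/11) + 49/124·1 = 1/2 ✓
b·c²: 17/48·4 + (-1331/2976)·400/121 + 49/124·1 = 1/3 ✓
b·Ac: (-1331/2976)·(-4/121) + 49/124·113/294 = 1/6 ✓
b·c³: 17/48·(-8) + (-1331/2976)·(-8000/1331) + 49/124·1 = 1/4 ✓
b·(c∘Ac): (-1331/2976)·80/1331 + 49/124·113/294 = 1/8 ✓
b·Ac²: (-1331/2976)·8/121 + 49/124·2/7 = 1/12 ✓
b·A²c: 49/124·31/294 = 1/24 ✓; 4 stages ⇒ order 4.

4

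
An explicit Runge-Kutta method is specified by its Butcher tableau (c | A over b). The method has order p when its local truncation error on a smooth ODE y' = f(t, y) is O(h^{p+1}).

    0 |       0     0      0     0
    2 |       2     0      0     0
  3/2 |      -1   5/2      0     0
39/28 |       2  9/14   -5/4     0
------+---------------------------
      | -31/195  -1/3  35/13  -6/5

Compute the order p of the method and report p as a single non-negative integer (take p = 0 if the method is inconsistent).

1

b = (-31/195, -1/3, 35/13, -6/5)
c = (0, 2, 3/2, 39/28)
Ac = (0, 0, 5, -33/56)
Σ b_i: (-31/195)·1 + (-1/3)·1 + 35/13·1 + (-6/5)·1 = 1 ✓
b·c: (-1/3)·2 + 35/13·3/2 + (-6/5)·39/28 = 2321/1365 ≠ 1/2 ⇒ order 1.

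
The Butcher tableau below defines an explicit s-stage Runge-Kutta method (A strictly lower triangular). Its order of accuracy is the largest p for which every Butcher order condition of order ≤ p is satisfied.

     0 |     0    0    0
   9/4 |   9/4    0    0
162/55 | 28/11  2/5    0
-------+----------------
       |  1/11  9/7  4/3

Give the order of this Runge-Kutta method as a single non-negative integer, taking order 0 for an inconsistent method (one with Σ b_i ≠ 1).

b = (1/11, 9/7, 4/3)
c = (0, 9/4, 162/55)
Ac = (0, 0, 9/10)
Σ b_i: 1/11·1 + 9/7·1 + 4/3·1 = 626/231 ≠ 1 ⇒ order 0.

0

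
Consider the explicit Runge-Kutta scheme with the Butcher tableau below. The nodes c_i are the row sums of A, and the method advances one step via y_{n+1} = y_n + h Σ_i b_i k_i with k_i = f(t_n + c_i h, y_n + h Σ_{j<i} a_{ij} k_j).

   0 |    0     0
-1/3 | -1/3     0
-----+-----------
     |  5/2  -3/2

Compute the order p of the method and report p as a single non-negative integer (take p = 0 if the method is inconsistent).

b = (5/2, -3/2)
c = (0, -1/3)
Σ b_i: 5/2·1 + (-3/2)·1 = 1 ✓
b·c: (-3/2)·(-1/3) = 1/2 ✓; 2 stages ⇒ order 2.

2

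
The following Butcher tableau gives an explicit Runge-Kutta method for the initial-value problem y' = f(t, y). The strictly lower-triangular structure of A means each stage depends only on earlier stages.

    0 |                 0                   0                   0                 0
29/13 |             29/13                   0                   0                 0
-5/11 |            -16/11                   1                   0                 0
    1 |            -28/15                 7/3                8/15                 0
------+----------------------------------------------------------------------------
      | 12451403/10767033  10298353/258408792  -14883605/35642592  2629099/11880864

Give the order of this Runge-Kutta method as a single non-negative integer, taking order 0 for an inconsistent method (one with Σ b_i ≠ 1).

b = (12451403/10767033, 10298353/258408792, -14883605/35642592, 2629099/11880864)
c = (0, 29/13, -5/11, 1)
Ac = (0, 0, 29/13, 2129/429)
Σ b_i: 12451403/10767033·1 + 10298353/258408792·1 + (-14883605/35642592)·1 + 2629099/11880864·1 = 1 ✓
b·c: 10298353/258408792·29/13 + (-14883605/35642592)·(-5/11) + 2629099/11880864·1 = 1/2 ✓
b·c²: 10298353/258408792·841/169 + (-14883605/35642592)·25/121 + 2629099/11880864·1 = 1/3 ✓
b·Ac: (-14883605/35642592)·29/13 + 2629099/11880864·2129/429 = 1/6 ✓
b·c³: 10298353/258408792·24389/2197 + (-14883605/35642592)·(-125/1331) + 2629099/11880864·1 = 74639153/106185222 ≠ 1/4 ⇒ order 3.
b·(c∘Ac): (-14883605/35642592)·(-145/143) + 2629099/11880864·2129/429 = 22032598/14479803 ≠ 1/8
b·Ac²: (-14883605/35642592)·841/169 + 2629099/11880864·719087/61347 = 54775697/106185222 ≠ 1/12
b·A²c: 2629099/11880864·232/195 = 76243871/289596060 ≠ 1/24

3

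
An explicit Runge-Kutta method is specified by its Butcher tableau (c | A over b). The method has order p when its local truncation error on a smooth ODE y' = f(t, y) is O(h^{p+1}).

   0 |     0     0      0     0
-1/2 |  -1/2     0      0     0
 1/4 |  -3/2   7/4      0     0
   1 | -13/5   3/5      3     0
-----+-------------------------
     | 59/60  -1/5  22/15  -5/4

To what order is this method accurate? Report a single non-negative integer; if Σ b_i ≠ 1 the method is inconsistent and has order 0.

1

b = (59/60, -1/5, 22/15, -5/4)
c = (0, -1/2, 1/4, 1)
Ac = (0, 0, -7/8, 9/20)
Σ b_i: 59/60·1 + (-1/5)·1 + 22/15·1 + (-5/4)·1 = 1 ✓
b·c: (-1/5)·(-1/2) + 22/15·1/4 + (-5/4)·1 = -47/60 ≠ 1/2 ⇒ order 1.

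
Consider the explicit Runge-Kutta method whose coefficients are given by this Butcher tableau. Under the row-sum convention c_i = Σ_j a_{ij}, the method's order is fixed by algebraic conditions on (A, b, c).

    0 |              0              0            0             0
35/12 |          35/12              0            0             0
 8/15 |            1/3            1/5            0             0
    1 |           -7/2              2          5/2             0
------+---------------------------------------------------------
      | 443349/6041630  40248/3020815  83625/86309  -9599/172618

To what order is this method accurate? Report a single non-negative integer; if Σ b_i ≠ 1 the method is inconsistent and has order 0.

3

b = (443349/6041630, 40248/3020815, 83625/86309, -9599/172618)
c = (0, 35/12, 8/15, 1)
Ac = (0, 0, 7/12, 43/6)
Σ b_i: 443349/6041630·1 + 40248/3020815·1 + 83625/86309·1 + (-9599/172618)·1 = 1 ✓
b·c: 40248/3020815·35/12 + 83625/86309·8/15 + (-9599/172618)·1 = 1/2 ✓
b·c²: 40248/3020815·1225/144 + 83625/86309·64/225 + (-9599/172618)·1 = 1/3 ✓
b·Ac: 83625/86309·7/12 + (-9599/172618)·43/6 = 1/6 ✓
b·c³: 40248/3020815·42875/1728 + 83625/86309·512/3375 + (-9599/172618)·1 = 2622169/6214248 ≠ 1/4 ⇒ order 3.
b·(c∘Ac): 83625/86309·14/45 + (-9599/172618)·43/6 = -33519/345236 ≠ 1/8
b·Ac²: 83625/86309·245/144 + (-9599/172618)·709/40 = 6864901/10357080 ≠ 1/12
b·A²c: (-9599/172618)·35/24 = -335965/4142832 ≠ 1/24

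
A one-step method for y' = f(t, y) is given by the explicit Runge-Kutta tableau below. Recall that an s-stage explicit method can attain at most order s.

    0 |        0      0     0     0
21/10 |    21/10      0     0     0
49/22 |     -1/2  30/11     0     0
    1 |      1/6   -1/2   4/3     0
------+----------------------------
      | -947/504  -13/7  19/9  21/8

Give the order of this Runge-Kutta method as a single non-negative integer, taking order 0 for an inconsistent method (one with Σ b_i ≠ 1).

1

b = (-947/504, -13/7, 19/9, 21/8)
c = (0, 21/10, 49/22, 1)
Ac = (0, 0, 63/11, 1267/660)
Σ b_i: (-947/504)·1 + (-13/7)·1 + 19/9·1 + 21/8·1 = 1 ✓
b·c: (-13/7)·21/10 + 19/9·49/22 + 21/8·1 = 13571/3960 ≠ 1/2 ⇒ order 1.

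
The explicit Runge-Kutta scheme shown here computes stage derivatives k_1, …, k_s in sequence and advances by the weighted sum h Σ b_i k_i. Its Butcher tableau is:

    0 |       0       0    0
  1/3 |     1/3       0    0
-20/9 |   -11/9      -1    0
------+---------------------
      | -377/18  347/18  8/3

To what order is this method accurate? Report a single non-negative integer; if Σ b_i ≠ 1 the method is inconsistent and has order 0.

b = (-377/18, 347/18, 8/3)
c = (0, 1/3, -20/9)
Ac = (0, 0, -1/3)
Σ b_i: (-377/18)·1 + 347/18·1 + 8/3·1 = 1 ✓
b·c: 347/18·1/3 + 8/3·(-20/9) = 1/2 ✓
b·c²: 347/18·1/9 + 8/3·400/81 = 7441/486 ≠ 1/3 ⇒ order 2.
b·Ac: 8/3·(-1/3) = -8/9 ≠ 1/6

2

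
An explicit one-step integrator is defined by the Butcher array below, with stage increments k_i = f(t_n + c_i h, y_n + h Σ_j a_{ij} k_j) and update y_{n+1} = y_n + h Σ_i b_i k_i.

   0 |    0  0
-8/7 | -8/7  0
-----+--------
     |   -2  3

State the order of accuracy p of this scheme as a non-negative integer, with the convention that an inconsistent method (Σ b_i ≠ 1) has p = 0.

1

b = (-2, 3)
c = (0, -8/7)
Σ b_i: (-2)·1 + 3·1 = 1 ✓
b·c: 3·(-8/7) = -24/7 ≠ 1/2 ⇒ order 1.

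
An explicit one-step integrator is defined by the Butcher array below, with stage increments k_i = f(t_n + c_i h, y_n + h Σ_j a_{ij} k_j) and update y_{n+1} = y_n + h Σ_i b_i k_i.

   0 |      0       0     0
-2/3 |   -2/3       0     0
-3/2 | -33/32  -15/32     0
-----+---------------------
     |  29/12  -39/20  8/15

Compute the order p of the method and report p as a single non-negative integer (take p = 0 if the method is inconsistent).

3

b = (29/12, -39/20, 8/15)
c = (0, -2/3, -3/2)
Ac = (0, 0, 5/16)
Σ b_i: 29/12·1 + (-39/20)·1 + 8/15·1 = 1 ✓
b·c: (-39/20)·(-2/3) + 8/15·(-3/2) = 1/2 ✓
b·c²: (-39/20)·4/9 + 8/15·9/4 = 1/3 ✓
b·Ac: 8/15·5/16 = 1/6 ✓; 3 stages ⇒ order 3.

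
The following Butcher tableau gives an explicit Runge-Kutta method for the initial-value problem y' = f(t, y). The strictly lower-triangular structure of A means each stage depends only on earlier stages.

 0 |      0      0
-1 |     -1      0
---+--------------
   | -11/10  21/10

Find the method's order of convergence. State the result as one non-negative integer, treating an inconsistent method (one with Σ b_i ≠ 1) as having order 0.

1

b = (-11/10, 21/10)
c = (0, -1)
Σ b_i: (-11/10)·1 + 21/10·1 = 1 ✓
b·c: 21/10·(-1) = -21/10 ≠ 1/2 ⇒ order 1.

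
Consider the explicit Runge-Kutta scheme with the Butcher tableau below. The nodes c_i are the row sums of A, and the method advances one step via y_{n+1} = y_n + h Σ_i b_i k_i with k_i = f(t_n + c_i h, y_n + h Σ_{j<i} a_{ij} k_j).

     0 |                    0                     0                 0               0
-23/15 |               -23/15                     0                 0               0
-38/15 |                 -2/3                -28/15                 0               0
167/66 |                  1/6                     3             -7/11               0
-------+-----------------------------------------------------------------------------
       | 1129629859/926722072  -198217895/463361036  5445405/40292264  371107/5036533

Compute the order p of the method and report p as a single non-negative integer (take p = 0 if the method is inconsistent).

b = (1129629859/926722072, -198217895/463361036, 5445405/40292264, 371107/5036533)
c = (0, -23/15, -38/15, 167/66)
Ac = (0, 0, 644/225, -493/165)
Σ b_i: 1129629859/926722072·1 + (-198217895/463361036)·1 + 5445405/40292264·1 + 371107/5036533·1 = 1 ✓
b·c: (-198217895/463361036)·(-23/15) + 5445405/40292264·(-38/15) + 371107/5036533·167/66 = 1/2 ✓
b·c²: (-198217895/463361036)·529/225 + 5445405/40292264·1444/225 + 371107/5036533·27889/4356 = 1/3 ✓
b·Ac: 5445405/40292264·644/225 + 371107/5036533·(-493/165) = 1/6 ✓
b·c³: (-198217895/463361036)·(-12167/3375) + 5445405/40292264·(-54872/3375) + 371107/5036533·4657463/287496 = 2148298253/3988934136 ≠ 1/4 ⇒ order 3.
b·(c∘Ac): 5445405/40292264·(-24472/3375) + 371107/5036533·(-82331/10890) = -3483545071/2266439850 ≠ 1/8
b·Ac²: 5445405/40292264·(-14812/3375) + 371107/5036533·7349/2475 = -169684511/453287970 ≠ 1/12
b·A²c: 371107/5036533·(-4508/2475) = -152086396/1133219925 ≠ 1/24

3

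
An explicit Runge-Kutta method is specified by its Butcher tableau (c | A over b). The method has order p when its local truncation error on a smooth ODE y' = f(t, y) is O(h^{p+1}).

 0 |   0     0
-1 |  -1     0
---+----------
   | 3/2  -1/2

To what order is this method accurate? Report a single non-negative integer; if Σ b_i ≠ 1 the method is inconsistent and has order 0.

2

b = (3/2, -1/2)
c = (0, -1)
Σ b_i: 3/2·1 + (-1/2)·1 = 1 ✓
b·c: (-1/2)·(-1) = 1/2 ✓; 2 stages ⇒ order 2.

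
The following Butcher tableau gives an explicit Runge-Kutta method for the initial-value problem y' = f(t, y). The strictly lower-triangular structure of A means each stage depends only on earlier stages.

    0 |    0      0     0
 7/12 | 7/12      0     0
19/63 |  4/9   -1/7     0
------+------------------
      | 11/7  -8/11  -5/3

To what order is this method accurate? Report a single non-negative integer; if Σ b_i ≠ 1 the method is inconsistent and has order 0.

b = (11/7, -8/11, -5/3)
c = (0, 7/12, 19/63)
Ac = (0, 0, -1/12)
Σ b_i: 11/7·1 + (-8/11)·1 + (-5/3)·1 = -190/231 ≠ 1 ⇒ order 0.

0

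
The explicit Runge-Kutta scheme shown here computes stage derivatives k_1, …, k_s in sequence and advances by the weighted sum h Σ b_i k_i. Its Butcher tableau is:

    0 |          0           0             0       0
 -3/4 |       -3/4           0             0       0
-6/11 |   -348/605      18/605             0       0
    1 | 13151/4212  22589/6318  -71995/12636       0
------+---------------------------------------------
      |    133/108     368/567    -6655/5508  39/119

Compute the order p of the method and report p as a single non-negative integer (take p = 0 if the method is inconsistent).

4

b = (133/108, 368/567, -6655/5508, 39/119)
c = (0, -3/4, -6/11, 1)
Ac = (0, 0, -27/1210, 133/312)
Σ b_i: 133/108·1 + 368/567·1 + (-6655/5508)·1 + 39/119·1 = 1 ✓
b·c: 368/567·(-3/4) + (-6655/5508)·(-6/11) + 39/119·1 = 1/2 ✓
b·c²: 368/567·9/16 + (-6655/5508)·36/121 + 39/119·1 = 1/3 ✓
b·Ac: (-6655/5508)·(-27/1210) + 39/119·133/312 = 1/6 ✓
b·c³: 368/567·(-27/64) + (-6655/5508)·(-216/1331) + 39/119·1 = 1/4 ✓
b·(c∘Ac): (-6655/5508)·81/6655 + 39/119·133/312 = 1/8 ✓
b·Ac²: (-6655/5508)·81/4840 + 39/119·91/288 = 1/12 ✓
b·A²c: 39/119·119/936 = 1/24 ✓; 4 stages ⇒ order 4.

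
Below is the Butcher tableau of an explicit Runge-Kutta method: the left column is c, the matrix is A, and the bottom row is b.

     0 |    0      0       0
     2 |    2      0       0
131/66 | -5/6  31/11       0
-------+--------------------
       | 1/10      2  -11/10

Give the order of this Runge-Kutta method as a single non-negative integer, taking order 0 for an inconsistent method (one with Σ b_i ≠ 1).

1

b = (1/10, 2, -11/10)
c = (0, 2, 131/66)
Ac = (0, 0, 62/11)
Σ b_i: 1/10·1 + 2·1 + (-11/10)·1 = 1 ✓
b·c: 2·2 + (-11/10)·131/66 = 109/60 ≠ 1/2 ⇒ order 1.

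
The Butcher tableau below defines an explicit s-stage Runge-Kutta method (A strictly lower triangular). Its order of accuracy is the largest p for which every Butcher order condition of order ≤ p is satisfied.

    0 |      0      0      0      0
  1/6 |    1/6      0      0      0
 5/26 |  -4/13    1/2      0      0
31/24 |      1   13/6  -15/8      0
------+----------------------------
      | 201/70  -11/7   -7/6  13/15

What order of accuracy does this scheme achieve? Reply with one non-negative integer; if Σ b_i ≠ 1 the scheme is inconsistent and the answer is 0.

b = (201/70, -11/7, -7/6, 13/15)
c = (0, 1/6, 5/26, 31/24)
Ac = (0, 0, 1/12, 1/1872)
Σ b_i: 201/70·1 + (-11/7)·1 + (-7/6)·1 + 13/15·1 = 1 ✓
b·c: (-11/7)·1/6 + (-7/6)·5/26 + 13/15·31/24 = 20743/32760 ≠ 1/2 ⇒ order 1.

1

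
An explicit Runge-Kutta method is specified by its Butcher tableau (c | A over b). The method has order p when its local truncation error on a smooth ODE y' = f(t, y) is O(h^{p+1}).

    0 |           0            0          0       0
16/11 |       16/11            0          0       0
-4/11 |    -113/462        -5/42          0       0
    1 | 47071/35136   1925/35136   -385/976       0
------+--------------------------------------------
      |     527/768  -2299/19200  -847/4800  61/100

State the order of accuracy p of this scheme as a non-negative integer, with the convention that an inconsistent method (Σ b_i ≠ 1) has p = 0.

4

b = (527/768, -2299/19200, -847/4800, 61/100)
c = (0, 16/11, -4/11, 1)
Ac = (0, 0, -40/231, 245/1098)
Σ b_i: 527/768·1 + (-2299/19200)·1 + (-847/4800)·1 + 61/100·1 = 1 ✓
b·c: (-2299/19200)·16/11 + (-847/4800)·(-4/11) + 61/100·1 = 1/2 ✓
b·c²: (-2299/19200)·256/121 + (-847/4800)·16/121 + 61/100·1 = 1/3 ✓
b·Ac: (-847/4800)·(-40/231) + 61/100·245/1098 = 1/6 ✓
b·c³: (-2299/19200)·4096/1331 + (-847/4800)·(-64/1331) + 61/100·1 = 1/4 ✓
b·(c∘Ac): (-847/4800)·160/2541 + 61/100·245/1098 = 1/8 ✓
b·Ac²: (-847/4800)·(-640/2541) + 61/100·35/549 = 1/12 ✓
b·A²c: 61/100·25/366 = 1/24 ✓; 4 stages ⇒ order 4.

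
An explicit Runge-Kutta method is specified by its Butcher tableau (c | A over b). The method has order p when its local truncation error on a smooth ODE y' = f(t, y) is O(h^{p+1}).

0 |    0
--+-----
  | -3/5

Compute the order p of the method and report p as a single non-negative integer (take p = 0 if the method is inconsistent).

0

b = (-3/5)
c = (0)
Σ b_i: (-3/5)·1 = -3/5 ≠ 1 ⇒ order 0.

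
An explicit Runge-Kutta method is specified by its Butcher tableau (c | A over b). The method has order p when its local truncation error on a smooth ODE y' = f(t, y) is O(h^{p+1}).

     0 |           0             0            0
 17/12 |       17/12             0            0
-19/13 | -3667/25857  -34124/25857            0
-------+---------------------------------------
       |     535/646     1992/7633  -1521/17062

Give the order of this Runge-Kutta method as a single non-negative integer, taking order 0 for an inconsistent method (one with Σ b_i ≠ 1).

3

b = (535/646, 1992/7633, -1521/17062)
c = (0, 17/12, -19/13)
Ac = (0, 0, -8531/4563)
Σ b_i: 535/646·1 + 1992/7633·1 + (-1521/17062)·1 = 1 ✓
b·c: 1992/7633·17/12 + (-1521/17062)·(-19/13) = 1/2 ✓
b·c²: 1992/7633·289/144 + (-1521/17062)·361/169 = 1/3 ✓
b·Ac: (-1521/17062)·(-8531/4563) = 1/6 ✓; 3 stages ⇒ order 3.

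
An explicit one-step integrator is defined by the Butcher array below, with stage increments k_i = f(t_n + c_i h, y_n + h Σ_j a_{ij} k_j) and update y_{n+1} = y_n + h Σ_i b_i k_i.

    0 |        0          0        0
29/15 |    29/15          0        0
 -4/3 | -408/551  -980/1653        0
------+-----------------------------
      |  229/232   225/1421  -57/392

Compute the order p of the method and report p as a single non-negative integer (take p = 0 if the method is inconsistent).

3

b = (229/232, 225/1421, -57/392)
c = (0, 29/15, -4/3)
Ac = (0, 0, -196/171)
Σ b_i: 229/232·1 + 225/1421·1 + (-57/392)·1 = 1 ✓
b·c: 225/1421·29/15 + (-57/392)·(-4/3) = 1/2 ✓
b·c²: 225/1421·841/225 + (-57/392)·16/9 = 1/3 ✓
b·Ac: (-57/392)·(-196/171) = 1/6 ✓; 3 stages ⇒ order 3.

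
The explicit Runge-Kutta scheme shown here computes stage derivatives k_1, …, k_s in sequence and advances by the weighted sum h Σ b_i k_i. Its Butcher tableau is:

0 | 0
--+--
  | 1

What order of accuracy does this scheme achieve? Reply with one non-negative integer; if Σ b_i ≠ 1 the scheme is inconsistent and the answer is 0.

1

b = (1)
c = (0)
Σ b_i: 1·1 = 1 ✓; 1 stage ⇒ order 1.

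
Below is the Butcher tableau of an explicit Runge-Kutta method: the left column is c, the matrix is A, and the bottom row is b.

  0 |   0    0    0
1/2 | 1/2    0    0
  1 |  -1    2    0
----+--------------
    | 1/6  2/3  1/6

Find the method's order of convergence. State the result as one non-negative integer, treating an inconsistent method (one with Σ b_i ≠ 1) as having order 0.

b = (1/6, 2/3, 1/6)
c = (0, 1/2, 1)
Ac = (0, 0, 1)
Σ b_i: 1/6·1 + 2/3·1 + 1/6·1 = 1 ✓
b·c: 2/3·1/2 + 1/6·1 = 1/2 ✓
b·c²: 2/3·1/4 + 1/6·1 = 1/3 ✓
b·Ac: 1/6·1 = 1/6 ✓; 3 stages ⇒ order 3.

3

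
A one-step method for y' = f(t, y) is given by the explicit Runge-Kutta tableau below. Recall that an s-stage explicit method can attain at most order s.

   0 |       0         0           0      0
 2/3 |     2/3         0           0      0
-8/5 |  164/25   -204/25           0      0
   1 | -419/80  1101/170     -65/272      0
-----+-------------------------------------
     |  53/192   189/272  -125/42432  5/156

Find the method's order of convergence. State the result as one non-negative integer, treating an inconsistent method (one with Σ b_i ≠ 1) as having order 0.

4

b = (53/192, 189/272, -125/42432, 5/156)
c = (0, 2/3, -8/5, 1)
Ac = (0, 0, -136/25, 47/10)
Σ b_i: 53/192·1 + 189/272·1 + (-125/42432)·1 + 5/156·1 = 1 ✓
b·c: 189/272·2/3 + (-125/42432)·(-8/5) + 5/156·1 = 1/2 ✓
b·c²: 189/272·4/9 + (-125/42432)·64/25 + 5/156·1 = 1/3 ✓
b·Ac: (-125/42432)·(-136/25) + 5/156·47/10 = 1/6 ✓
b·c³: 189/272·8/27 + (-125/42432)·(-512/125) + 5/156·1 = 1/4 ✓
b·(c∘Ac): (-125/42432)·1088/125 + 5/156·47/10 = 1/8 ✓
b·Ac²: (-125/42432)·(-272/75) + 5/156·34/15 = 1/12 ✓
b·A²c: 5/156·13/10 = 1/24 ✓; 4 stages ⇒ order 4.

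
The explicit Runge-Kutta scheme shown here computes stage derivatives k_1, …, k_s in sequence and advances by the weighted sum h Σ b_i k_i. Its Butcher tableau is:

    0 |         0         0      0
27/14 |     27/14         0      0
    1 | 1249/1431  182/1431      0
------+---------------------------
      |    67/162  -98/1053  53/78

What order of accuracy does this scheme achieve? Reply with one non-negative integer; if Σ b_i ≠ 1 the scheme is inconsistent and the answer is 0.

b = (67/162, -98/1053, 53/78)
c = (0, 27/14, 1)
Ac = (0, 0, 13/53)
Σ b_i: 67/162·1 + (-98/1053)·1 + 53/78·1 = 1 ✓
b·c: (-98/1053)·27/14 + 53/78·1 = 1/2 ✓
b·c²: (-98/1053)·729/196 + 53/78·1 = 1/3 ✓
b·Ac: 53/78·13/53 = 1/6 ✓; 3 stages ⇒ order 3.

3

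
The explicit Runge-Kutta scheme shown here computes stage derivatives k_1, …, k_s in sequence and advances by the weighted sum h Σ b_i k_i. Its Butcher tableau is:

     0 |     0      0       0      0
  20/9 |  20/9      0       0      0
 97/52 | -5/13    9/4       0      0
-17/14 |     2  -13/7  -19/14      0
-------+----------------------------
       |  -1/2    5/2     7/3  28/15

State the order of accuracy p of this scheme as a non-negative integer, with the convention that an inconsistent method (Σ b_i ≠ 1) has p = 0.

0

b = (-1/2, 5/2, 7/3, 28/15)
c = (0, 20/9, 97/52, -17/14)
Ac = (0, 0, 5, -43627/6552)
Σ b_i: (-1/2)·1 + 5/2·1 + 7/3·1 + 28/15·1 = 31/5 ≠ 1 ⇒ order 0.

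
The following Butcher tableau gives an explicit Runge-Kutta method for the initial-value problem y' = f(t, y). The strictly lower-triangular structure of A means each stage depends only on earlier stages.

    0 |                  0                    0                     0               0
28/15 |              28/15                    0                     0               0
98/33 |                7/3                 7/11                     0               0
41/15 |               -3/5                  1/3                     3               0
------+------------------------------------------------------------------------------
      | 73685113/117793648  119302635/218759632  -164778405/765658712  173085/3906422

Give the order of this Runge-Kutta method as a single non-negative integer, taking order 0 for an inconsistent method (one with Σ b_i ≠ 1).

3

b = (73685113/117793648, 119302635/218759632, -164778405/765658712, 173085/3906422)
c = (0, 28/15, 98/33, 41/15)
Ac = (0, 0, 196/165, 4718/495)
Σ b_i: 73685113/117793648·1 + 119302635/218759632·1 + (-164778405/765658712)·1 + 173085/3906422·1 = 1 ✓
b·c: 119302635/218759632·28/15 + (-164778405/765658712)·98/33 + 173085/3906422·41/15 = 1/2 ✓
b·c²: 119302635/218759632·784/225 + (-164778405/765658712)·9604/1089 + 173085/3906422·1681/225 = 1/3 ✓
b·Ac: (-164778405/765658712)·196/165 + 173085/3906422·4718/495 = 1/6 ✓
b·c³: 119302635/218759632·21952/3375 + (-164778405/765658712)·941192/35937 + 173085/3906422·68921/3375 = -880868641/743722650 ≠ 1/4 ⇒ order 3.
b·(c∘Ac): (-164778405/765658712)·19208/5445 + 173085/3906422·193438/7425 = 2671522/6761115 ≠ 1/8
b·Ac²: (-164778405/765658712)·5488/2475 + 173085/3906422·2255764/81675 = 55520668/74372265 ≠ 1/12
b·A²c: 173085/3906422·196/55 = 308406/1953211 ≠ 1/24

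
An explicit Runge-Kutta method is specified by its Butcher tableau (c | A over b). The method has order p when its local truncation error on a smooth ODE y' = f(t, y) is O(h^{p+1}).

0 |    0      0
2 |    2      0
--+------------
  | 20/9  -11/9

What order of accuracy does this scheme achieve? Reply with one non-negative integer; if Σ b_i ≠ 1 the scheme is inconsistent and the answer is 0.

b = (20/9, -11/9)
c = (0, 2)
Σ b_i: 20/9·1 + (-11/9)·1 = 1 ✓
b·c: (-11/9)·2 = -22/9 ≠ 1/2 ⇒ order 1.

1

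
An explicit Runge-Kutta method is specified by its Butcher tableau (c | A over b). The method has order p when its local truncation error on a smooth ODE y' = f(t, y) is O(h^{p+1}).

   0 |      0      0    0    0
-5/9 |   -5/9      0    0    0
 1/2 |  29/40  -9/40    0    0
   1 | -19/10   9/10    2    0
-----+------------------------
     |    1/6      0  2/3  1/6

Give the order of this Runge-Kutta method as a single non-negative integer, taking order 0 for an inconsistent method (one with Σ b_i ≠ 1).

4

b = (1/6, 0, 2/3, 1/6)
c = (0, -5/9, 1/2, 1)
Ac = (0, 0, 1/8, 1/2)
Σ b_i: 1/6·1 + 2/3·1 + 1/6·1 = 1 ✓
b·c: 2/3·1/2 + 1/6·1 = 1/2 ✓
b·c²: 2/3·1/4 + 1/6·1 = 1/3 ✓
b·Ac: 2/3·1/8 + 1/6·1/2 = 1/6 ✓
b·c³: 2/3·1/8 + 1/6·1 = 1/4 ✓
b·(c∘Ac): 2/3·1/16 + 1/6·1/2 = 1/8 ✓
b·Ac²: 2/3·(-5/72) + 1/6·7/9 = 1/12 ✓
b·A²c: 1/6·1/4 = 1/24 ✓; 4 stages ⇒ order 4.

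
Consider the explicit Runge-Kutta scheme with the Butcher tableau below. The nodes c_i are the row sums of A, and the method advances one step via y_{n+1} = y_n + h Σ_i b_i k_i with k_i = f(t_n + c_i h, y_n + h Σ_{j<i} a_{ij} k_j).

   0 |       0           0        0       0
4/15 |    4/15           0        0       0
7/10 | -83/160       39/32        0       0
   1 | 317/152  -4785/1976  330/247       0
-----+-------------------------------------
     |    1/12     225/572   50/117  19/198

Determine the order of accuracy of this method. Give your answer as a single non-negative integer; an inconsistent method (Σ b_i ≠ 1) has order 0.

b = (1/12, 225/572, 50/117, 19/198)
c = (0, 4/15, 7/10, 1)
Ac = (0, 0, 13/40, 11/38)
Σ b_i: 1/12·1 + 225/572·1 + 50/117·1 + 19/198·1 = 1 ✓
b·c: 225/572·4/15 + 50/117·7/10 + 19/198·1 = 1/2 ✓
b·c²: 225/572·16/225 + 50/117·49/100 + 19/198·1 = 1/3 ✓
b·Ac: 50/117·13/40 + 19/198·11/38 = 1/6 ✓
b·c³: 225/572·64/3375 + 50/117·343/1000 + 19/198·1 = 1/4 ✓
b·(c∘Ac): 50/117·91/400 + 19/198·11/38 = 1/8 ✓
b·Ac²: 50/117·13/150 + 19/198·55/114 = 1/12 ✓
b·A²c: 19/198·33/76 = 1/24 ✓; 4 stages ⇒ order 4.

4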